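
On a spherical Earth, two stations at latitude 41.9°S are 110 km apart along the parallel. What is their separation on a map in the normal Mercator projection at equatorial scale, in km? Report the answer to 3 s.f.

148 km

Mercator is conformal, so the point scale is isotropic: h = k = sec φ = 1/cos φ.
Along the parallel, k = sec 41.9° = 1/0.7443 = 1.344.
Map distance = 110 × 1.344 ≈ 148 km.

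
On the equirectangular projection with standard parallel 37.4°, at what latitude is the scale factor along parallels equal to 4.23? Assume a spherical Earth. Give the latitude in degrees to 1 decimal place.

With standard parallel φ₀ = 37.4°, the equirectangular projection gives x = Rλ cos φ₀, y = Rφ, so h = 1 and k = cos 37.4° / cos φ.
k = cos φ₀ / cos φ = 4.23  ⇒  cos φ = cos 37.4° / 4.23 = 0.1878.
φ = arccos(0.1878) ≈ 79.2°.

79.2°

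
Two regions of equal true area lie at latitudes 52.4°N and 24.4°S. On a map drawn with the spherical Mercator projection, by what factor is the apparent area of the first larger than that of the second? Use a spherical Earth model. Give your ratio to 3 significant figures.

Mercator areal scale is sec²φ.
At 52.4°: sec²(52.4°) = 1/0.6101² = 2.686.
At 24.4°: sec²(24.4°) = 1/0.9107² = 1.206.
Ratio = 2.686/1.206 = cos²(24.4°)/cos²(52.4°) ≈ 2.23.

2.23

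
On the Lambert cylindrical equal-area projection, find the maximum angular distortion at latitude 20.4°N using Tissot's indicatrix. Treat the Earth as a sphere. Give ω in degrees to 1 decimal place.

7.4°

The Lambert cylindrical equal-area projection is the cylindrical equal-area projection with its standard parallel at the equator (φ₀ = 0). A cylindrical equal-area projection with standard parallel φ₀ has meridian scale h = cos φ / cos φ₀ and parallel scale k = cos φ₀ / cos φ (so areas are preserved, h·k = 1).
At 20.4°: h = 0.9373, k = 1.067; principal scales a = 1.067, b = 0.9373.
sin(ω/2) = (a − b)/(a + b) = 0.1296/2.004 = 0.06468, so ω = 2 arcsin(0.06468) ≈ 7.4°.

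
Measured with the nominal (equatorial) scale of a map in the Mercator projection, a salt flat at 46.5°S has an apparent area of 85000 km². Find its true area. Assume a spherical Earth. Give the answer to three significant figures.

Mercator is conformal, so the point scale is isotropic: h = k = sec φ = 1/cos φ.
Areal scale = k² = sec²φ = 1/cos²(46.5°) = 1/0.6884² = 2.110.
True area = apparent / (areal scale) = 85000 / 2.110 ≈ 40300 km².

40300 km²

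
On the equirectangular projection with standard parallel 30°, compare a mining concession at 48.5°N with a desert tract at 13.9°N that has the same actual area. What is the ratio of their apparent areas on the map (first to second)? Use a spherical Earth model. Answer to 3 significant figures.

1.46

In the equirectangular projection with standard parallel φ₀ = 30° (x = Rλ cos φ₀, y = Rφ), meridians are true-scale (h = 1) and the parallel scale is k = cos φ₀ / cos φ.
Areal scale at 48.5°: h·k = 1.000 × 1.307 = 1.307.
Areal scale at 13.9°: h·k = 1.000 × 0.8922 = 0.8922.
Ratio = 1.307/0.8922 ≈ 1.46.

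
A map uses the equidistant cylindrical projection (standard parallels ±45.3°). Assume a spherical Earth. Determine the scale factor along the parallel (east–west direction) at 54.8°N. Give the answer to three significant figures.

1.22

The equidistant cylindrical projection with φ₀ = 45.3° has h = 1 (meridians true) and k = cos φ₀ / cos φ along parallels.
k = cos 45.3° / cos 54.8° = 0.7034/0.5764 = 1.220.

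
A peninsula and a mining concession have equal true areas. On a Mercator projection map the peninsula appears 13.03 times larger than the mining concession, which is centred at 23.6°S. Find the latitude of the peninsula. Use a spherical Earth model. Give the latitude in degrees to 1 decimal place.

On Mercator, (apparent₁)/(apparent₂) = sec²φ₁ / sec²φ₂ when true areas are equal.
cos²φ₂ / cos²φ₁ = 13.03  ⇒  cos φ₁ = cos 23.6° / √13.03 = 0.9164/3.610 = 0.2539.
φ₁ = arccos(0.2539) ≈ 75.3°.

75.3°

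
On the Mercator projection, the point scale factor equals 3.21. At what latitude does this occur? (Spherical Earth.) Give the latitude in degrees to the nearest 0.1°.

Mercator scale is k = sec φ = 1/cos φ.
1/cos φ = 3.21  ⇒  cos φ = 0.3115  ⇒  φ = arccos(0.3115) ≈ 71.8°.

71.8°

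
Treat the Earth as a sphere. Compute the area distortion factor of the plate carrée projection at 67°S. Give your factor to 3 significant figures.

2.56

Plate carrée maps x = Rλ, y = Rφ. The meridian scale is h = 1 and the parallel scale is k = 1/cos φ = sec φ.
Areal scale = h·k = 1 × sec φ; at 67°, h = 1.000, k = 2.559, so h·k = 2.559.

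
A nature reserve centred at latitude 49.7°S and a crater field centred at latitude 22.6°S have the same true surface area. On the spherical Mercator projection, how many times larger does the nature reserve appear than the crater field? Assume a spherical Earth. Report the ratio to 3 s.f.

On Mercator, area is exaggerated by sec²φ = 1/cos²φ.
At 49.7°: sec²(49.7°) = 1/0.6468² = 2.390.
At 22.6°: sec²(22.6°) = 1/0.9232² = 1.173.
Ratio = 2.390/1.173 = cos²(22.6°)/cos²(49.7°) ≈ 2.04.

2.04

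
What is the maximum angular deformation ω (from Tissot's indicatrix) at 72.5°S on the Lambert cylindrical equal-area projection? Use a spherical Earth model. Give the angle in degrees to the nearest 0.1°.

The Lambert cylindrical equal-area projection is the cylindrical equal-area projection with its standard parallel at the equator (φ₀ = 0). For cylindrical equal-area with standard parallel φ₀, h = cos φ / cos φ₀ and k = cos φ₀ / cos φ, so h·k = 1.
At 72.5°: h = 0.3007, k = 3.326; principal scales a = 3.326, b = 0.3007.
sin(ω/2) = (a − b)/(a + b) = 3.025/3.626 = 0.8341, so ω = 2 arcsin(0.8341) ≈ 113.1°.

113.1°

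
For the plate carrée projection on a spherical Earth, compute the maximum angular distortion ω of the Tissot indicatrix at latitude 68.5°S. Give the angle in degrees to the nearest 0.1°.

55.2°

For the equirectangular projection with φ₀ = 0 (plate carrée), h = 1 along meridians and k = sec φ along parallels.
At 68.5°: h = 1.000, k = 2.729; principal scales a = 2.729, b = 1.000.
sin(ω/2) = (a − b)/(a + b) = 1.729/3.729 = 0.4636, so ω = 2 arcsin(0.4636) ≈ 55.2°.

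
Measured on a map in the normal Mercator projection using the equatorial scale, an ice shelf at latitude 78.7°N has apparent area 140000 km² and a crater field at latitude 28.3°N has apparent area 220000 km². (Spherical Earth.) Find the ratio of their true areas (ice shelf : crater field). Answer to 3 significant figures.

On Mercator the areal scale is sec²φ, so true area = apparent × cos²φ.
True area of ice shelf: 140000 × cos²(78.7°) = 140000 × 0.03839 = 5375 km².
True area of crater field: 220000 × cos²(28.3°) = 220000 × 0.7752 = 170600 km².
Ratio = 5375 / 170600 ≈ 0.0315.

0.0315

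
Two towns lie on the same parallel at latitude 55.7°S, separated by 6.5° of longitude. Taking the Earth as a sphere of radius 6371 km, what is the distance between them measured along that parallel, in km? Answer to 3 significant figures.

407 km

Arc length along a parallel = R cos φ · Δλ (with Δλ in radians).
= 6371 × cos 55.7° × (6.5° × π/180) = 6371 × 0.5635 × 0.1134 ≈ 407 km.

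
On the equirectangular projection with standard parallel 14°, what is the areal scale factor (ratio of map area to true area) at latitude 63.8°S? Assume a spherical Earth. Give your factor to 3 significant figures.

2.20

With standard parallel φ₀ = 14°, the equirectangular projection gives x = Rλ cos φ₀, y = Rφ, so h = 1 and k = cos 14° / cos φ.
Areal scale = h·k = 1 × cos φ₀ / cos φ; at 63.8°, h = 1.000, k = 2.198, so h·k = 2.198.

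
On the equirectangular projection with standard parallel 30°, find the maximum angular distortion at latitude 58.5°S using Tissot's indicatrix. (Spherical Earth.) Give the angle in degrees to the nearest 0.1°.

With standard parallel φ₀ = 30°, the equirectangular projection gives x = Rλ cos φ₀, y = Rφ, so h = 1 and k = cos 30° / cos φ.
At 58.5°: h = 1.000, k = 1.657; principal scales a = 1.657, b = 1.000.
sin(ω/2) = (a − b)/(a + b) = 0.6575/2.657 = 0.2474, so ω = 2 arcsin(0.2474) ≈ 28.6°.

28.6°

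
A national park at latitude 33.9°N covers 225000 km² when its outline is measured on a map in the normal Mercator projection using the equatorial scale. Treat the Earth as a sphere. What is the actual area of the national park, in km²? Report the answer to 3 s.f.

155000 km²

For Mercator, h = k = sec φ (a conformal cylindrical projection has a single point scale, 1/cos φ).
Areal scale = k² = sec²φ = 1/cos²(33.9°) = 1/0.8300² = 1.452.
True area = apparent / (areal scale) = 225000 / 1.452 ≈ 155000 km².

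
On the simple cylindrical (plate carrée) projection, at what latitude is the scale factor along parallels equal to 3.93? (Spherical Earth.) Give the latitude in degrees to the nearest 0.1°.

Plate carrée: h = 1, k = sec φ along parallels.
sec φ = 3.93  ⇒  cos φ = 0.2545  ⇒  φ ≈ 75.3°.

75.3°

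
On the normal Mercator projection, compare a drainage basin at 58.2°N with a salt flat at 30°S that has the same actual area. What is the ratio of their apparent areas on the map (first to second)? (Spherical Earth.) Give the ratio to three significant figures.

2.70

On Mercator, area is exaggerated by sec²φ = 1/cos²φ.
At 58.2°: sec²(58.2°) = 1/0.5270² = 3.601.
At 30°: sec²(30°) = 1/0.8660² = 1.333.
Ratio = 3.601/1.333 = cos²(30°)/cos²(58.2°) ≈ 2.70.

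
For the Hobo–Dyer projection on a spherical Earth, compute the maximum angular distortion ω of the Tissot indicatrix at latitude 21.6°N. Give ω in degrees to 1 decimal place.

The Hobo–Dyer projection is cylindrical equal-area with φ₀ = 37.5°. Cylindrical equal-area (φ₀ = 37.5°): h = cos φ / cos 37.5° along meridians, k = cos 37.5° / cos φ along parallels; h·k = 1.
At 21.6°: h = 1.172, k = 0.8533; principal scales a = 1.172, b = 0.8533.
sin(ω/2) = (a − b)/(a + b) = 0.3187/2.025 = 0.1574, so ω = 2 arcsin(0.1574) ≈ 18.1°.

18.1°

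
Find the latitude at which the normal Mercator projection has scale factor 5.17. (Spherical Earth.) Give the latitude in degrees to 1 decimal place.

Mercator scale is k = sec φ = 1/cos φ.
1/cos φ = 5.17  ⇒  cos φ = 0.1934  ⇒  φ = arccos(0.1934) ≈ 78.8°.

78.8°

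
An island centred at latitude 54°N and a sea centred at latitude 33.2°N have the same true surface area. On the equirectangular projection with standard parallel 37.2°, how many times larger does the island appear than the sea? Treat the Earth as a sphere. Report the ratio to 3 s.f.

The equidistant cylindrical projection with φ₀ = 37.2° has h = 1 (meridians true) and k = cos φ₀ / cos φ along parallels.
Areal scale at 54°: h·k = 1.000 × 1.355 = 1.355.
Areal scale at 33.2°: h·k = 1.000 × 0.9519 = 0.9519.
Ratio = 1.355/0.9519 ≈ 1.42.

1.42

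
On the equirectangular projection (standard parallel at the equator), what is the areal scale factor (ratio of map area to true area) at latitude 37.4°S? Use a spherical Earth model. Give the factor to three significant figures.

1.26

In the plate carrée (x = Rλ, y = Rφ), meridians are true-scale (h = 1) and parallels are stretched by k = sec φ.
Areal scale = h·k = 1 × sec φ; at 37.4°, h = 1.000, k = 1.259, so h·k = 1.259.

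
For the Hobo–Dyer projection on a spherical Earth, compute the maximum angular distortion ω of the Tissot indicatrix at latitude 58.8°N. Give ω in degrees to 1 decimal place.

The Hobo–Dyer projection is cylindrical equal-area with φ₀ = 37.5°. A cylindrical equal-area projection with standard parallel φ₀ has meridian scale h = cos φ / cos φ₀ and parallel scale k = cos φ₀ / cos φ (so areas are preserved, h·k = 1).
At 58.8°: h = 0.6530, k = 1.531; principal scales a = 1.531, b = 0.6530.
sin(ω/2) = (a − b)/(a + b) = 0.8785/2.184 = 0.4022, so ω = 2 arcsin(0.4022) ≈ 47.4°.

47.4°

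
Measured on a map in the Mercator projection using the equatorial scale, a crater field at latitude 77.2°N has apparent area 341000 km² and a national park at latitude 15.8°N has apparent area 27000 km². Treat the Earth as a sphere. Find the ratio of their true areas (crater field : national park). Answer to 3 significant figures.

0.670

On Mercator the areal scale is sec²φ, so true area = apparent × cos²φ.
True area of crater field: 341000 × cos²(77.2°) = 341000 × 0.04908 = 16740 km².
True area of national park: 27000 × cos²(15.8°) = 27000 × 0.9259 = 25000 km².
Ratio = 16740 / 25000 ≈ 0.670.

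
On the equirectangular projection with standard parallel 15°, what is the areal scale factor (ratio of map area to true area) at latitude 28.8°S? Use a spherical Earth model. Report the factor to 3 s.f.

1.10

With standard parallel φ₀ = 15°, the equirectangular projection gives x = Rλ cos φ₀, y = Rφ, so h = 1 and k = cos 15° / cos φ.
Areal scale = h·k = 1 × cos φ₀ / cos φ; at 28.8°, h = 1.000, k = 1.102, so h·k = 1.102.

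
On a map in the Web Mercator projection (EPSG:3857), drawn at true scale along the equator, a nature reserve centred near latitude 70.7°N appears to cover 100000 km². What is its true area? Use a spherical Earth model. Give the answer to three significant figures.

Mercator is conformal, so the point scale is isotropic: h = k = sec φ = 1/cos φ.
Areal scale = k² = sec²φ = 1/cos²(70.7°) = 1/0.3305² = 9.154.
True area = apparent / (areal scale) = 100000 / 9.154 ≈ 10900 km².

10900 km²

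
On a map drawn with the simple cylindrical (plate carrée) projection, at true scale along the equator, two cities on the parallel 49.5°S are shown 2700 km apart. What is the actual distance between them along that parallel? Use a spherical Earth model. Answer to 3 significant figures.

1750 km

For the equirectangular projection with φ₀ = 0 (plate carrée), h = 1 along meridians and k = sec φ along parallels.
Along the parallel at 49.5°, map distances are exaggerated by k = sec 49.5° = 1.540.
True distance = 2700 / 1.540 = 2700 × cos 49.5° ≈ 1750 km.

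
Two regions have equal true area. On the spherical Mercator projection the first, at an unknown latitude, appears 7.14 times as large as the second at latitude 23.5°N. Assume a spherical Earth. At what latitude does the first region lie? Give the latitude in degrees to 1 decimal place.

Mercator areal scale is sec²φ, so apparent-area ratio = sec²φ₁ / sec²φ₂ = cos²φ₂ / cos²φ₁.
cos²φ₂ / cos²φ₁ = 7.14  ⇒  cos φ₁ = cos 23.5° / √7.14 = 0.9171/2.672 = 0.3432.
φ₁ = arccos(0.3432) ≈ 69.9°.

69.9°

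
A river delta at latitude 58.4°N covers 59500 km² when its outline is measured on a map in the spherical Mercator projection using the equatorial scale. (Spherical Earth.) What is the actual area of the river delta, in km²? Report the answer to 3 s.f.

16300 km²

The Mercator projection is conformal; its linear scale factor is the same in every direction and equals sec φ = 1/cos φ.
Areal scale = k² = sec²φ = 1/cos²(58.4°) = 1/0.5240² = 3.642.
True area = apparent / (areal scale) = 59500 / 3.642 ≈ 16300 km².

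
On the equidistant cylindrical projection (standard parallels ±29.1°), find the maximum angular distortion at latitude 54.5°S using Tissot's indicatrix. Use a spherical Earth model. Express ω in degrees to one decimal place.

23.2°

With standard parallel φ₀ = 29.1°, the equirectangular projection gives x = Rλ cos φ₀, y = Rφ, so h = 1 and k = cos 29.1° / cos φ.
At 54.5°: h = 1.000, k = 1.505; principal scales a = 1.505, b = 1.000.
sin(ω/2) = (a − b)/(a + b) = 0.5047/2.505 = 0.2015, so ω = 2 arcsin(0.2015) ≈ 23.2°.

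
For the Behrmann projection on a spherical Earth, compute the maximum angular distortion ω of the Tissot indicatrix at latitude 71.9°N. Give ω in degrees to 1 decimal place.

The Behrmann projection is cylindrical equal-area with φ₀ = 30°. Cylindrical equal-area (φ₀ = 30°): h = cos φ / cos 30° along meridians, k = cos 30° / cos φ along parallels; h·k = 1.
At 71.9°: h = 0.3587, k = 2.788; principal scales a = 2.788, b = 0.3587.
sin(ω/2) = (a − b)/(a + b) = 2.429/3.146 = 0.7720, so ω = 2 arcsin(0.7720) ≈ 101.1°.

101.1°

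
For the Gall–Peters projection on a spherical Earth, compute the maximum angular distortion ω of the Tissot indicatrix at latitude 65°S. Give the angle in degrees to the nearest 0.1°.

56.5°

Gall–Peters is a cylindrical equal-area projection with standard parallels at ±45°. For cylindrical equal-area with standard parallel φ₀, h = cos φ / cos φ₀ and k = cos φ₀ / cos φ, so h·k = 1.
At 65°: h = 0.5977, k = 1.673; principal scales a = 1.673, b = 0.5977.
sin(ω/2) = (a − b)/(a + b) = 1.075/2.271 = 0.4736, so ω = 2 arcsin(0.4736) ≈ 56.5°.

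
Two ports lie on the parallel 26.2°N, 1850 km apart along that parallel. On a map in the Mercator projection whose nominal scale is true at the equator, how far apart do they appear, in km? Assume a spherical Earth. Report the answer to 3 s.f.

2060 km

The Mercator projection is conformal; its linear scale factor is the same in every direction and equals sec φ = 1/cos φ.
Along the parallel, k = sec 26.2° = 1/0.8973 = 1.115.
Map distance = 1850 × 1.115 ≈ 2060 km.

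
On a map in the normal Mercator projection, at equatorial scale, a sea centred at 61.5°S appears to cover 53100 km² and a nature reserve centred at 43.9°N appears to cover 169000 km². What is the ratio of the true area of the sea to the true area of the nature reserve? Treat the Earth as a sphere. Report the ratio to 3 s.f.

0.138

On Mercator the areal scale is sec²φ, so true area = apparent × cos²φ.
True area of sea: 53100 × cos²(61.5°) = 53100 × 0.2277 = 12090 km².
True area of nature reserve: 169000 × cos²(43.9°) = 169000 × 0.5192 = 87740 km².
Ratio = 12090 / 87740 ≈ 0.138.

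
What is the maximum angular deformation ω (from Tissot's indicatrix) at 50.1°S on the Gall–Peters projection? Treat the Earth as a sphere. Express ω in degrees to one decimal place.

11.1°

Gall–Peters is a cylindrical equal-area projection with standard parallels at ±45°. A cylindrical equal-area projection with standard parallel φ₀ has meridian scale h = cos φ / cos φ₀ and parallel scale k = cos φ₀ / cos φ (so areas are preserved, h·k = 1).
At 50.1°: h = 0.9071, k = 1.102; principal scales a = 1.102, b = 0.9071.
sin(ω/2) = (a − b)/(a + b) = 0.1952/2.010 = 0.09714, so ω = 2 arcsin(0.09714) ≈ 11.1°.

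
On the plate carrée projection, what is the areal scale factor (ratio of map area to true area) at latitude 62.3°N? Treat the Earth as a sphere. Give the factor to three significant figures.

In the plate carrée (x = Rλ, y = Rφ), meridians are true-scale (h = 1) and parallels are stretched by k = sec φ.
Areal scale = h·k = 1 × sec φ; at 62.3°, h = 1.000, k = 2.151, so h·k = 2.151.

2.15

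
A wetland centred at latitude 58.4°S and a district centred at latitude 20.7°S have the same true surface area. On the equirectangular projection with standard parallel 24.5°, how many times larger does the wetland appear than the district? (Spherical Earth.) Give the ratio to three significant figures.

1.79

With standard parallel φ₀ = 24.5°, the equirectangular projection gives x = Rλ cos φ₀, y = Rφ, so h = 1 and k = cos 24.5° / cos φ.
Areal scale at 58.4°: h·k = 1.000 × 1.737 = 1.737.
Areal scale at 20.7°: h·k = 1.000 × 0.9728 = 0.9728.
Ratio = 1.737/0.9728 ≈ 1.79.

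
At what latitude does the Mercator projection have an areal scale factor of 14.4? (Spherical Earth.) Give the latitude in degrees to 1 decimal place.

Mercator areal scale is sec²φ.
sec²φ = 14.4  ⇒  cos²φ = 0.06944  ⇒  cos φ = 0.2635.
φ = arccos(0.2635) ≈ 74.7°.

74.7°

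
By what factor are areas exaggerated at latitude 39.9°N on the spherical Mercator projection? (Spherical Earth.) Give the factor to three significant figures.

1.70

For Mercator, h = k = sec φ (a conformal cylindrical projection has a single point scale, 1/cos φ).
Areal scale = k² = sec²φ = 1/cos²(39.9°) = 1/0.7672² = 1.699.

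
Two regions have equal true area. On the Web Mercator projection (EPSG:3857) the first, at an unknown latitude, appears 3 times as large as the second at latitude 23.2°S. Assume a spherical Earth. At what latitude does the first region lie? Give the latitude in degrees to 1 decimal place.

On Mercator, (apparent₁)/(apparent₂) = sec²φ₁ / sec²φ₂ when true areas are equal.
cos²φ₂ / cos²φ₁ = 3  ⇒  cos φ₁ = cos 23.2° / √3 = 0.9191/1.732 = 0.5307.
φ₁ = arccos(0.5307) ≈ 57.9°.

57.9°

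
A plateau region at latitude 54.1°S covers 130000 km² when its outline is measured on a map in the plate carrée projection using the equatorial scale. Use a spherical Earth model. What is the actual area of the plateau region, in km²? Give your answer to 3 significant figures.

76200 km²

Plate carrée maps x = Rλ, y = Rφ. The meridian scale is h = 1 and the parallel scale is k = 1/cos φ = sec φ.
Areal scale = h·k = 1 × sec φ; at 54.1°, h = 1.000, k = 1.705, so h·k = 1.705.
True area = apparent / (areal scale) = 130000 / 1.705 ≈ 76200 km².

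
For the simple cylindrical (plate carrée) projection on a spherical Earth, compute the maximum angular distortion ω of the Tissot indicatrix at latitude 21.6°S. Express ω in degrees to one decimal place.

4.2°

Plate carrée maps x = Rλ, y = Rφ. The meridian scale is h = 1 and the parallel scale is k = 1/cos φ = sec φ.
At 21.6°: h = 1.000, k = 1.076; principal scales a = 1.076, b = 1.000.
sin(ω/2) = (a − b)/(a + b) = 0.07553/2.076 = 0.03639, so ω = 2 arcsin(0.03639) ≈ 4.2°.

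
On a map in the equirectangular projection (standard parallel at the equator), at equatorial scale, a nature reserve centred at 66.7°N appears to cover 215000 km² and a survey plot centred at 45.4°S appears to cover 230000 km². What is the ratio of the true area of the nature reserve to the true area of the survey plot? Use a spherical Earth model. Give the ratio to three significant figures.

0.527

On the plate carrée, areal scale = h·k = 1 × sec φ, so true area = apparent × cos φ.
True area of nature reserve: 215000 × cos(66.7°) = 215000 × 0.3955 = 85040 km².
True area of survey plot: 230000 × cos(45.4°) = 230000 × 0.7022 = 161500 km².
Ratio = 85040 / 161500 ≈ 0.527.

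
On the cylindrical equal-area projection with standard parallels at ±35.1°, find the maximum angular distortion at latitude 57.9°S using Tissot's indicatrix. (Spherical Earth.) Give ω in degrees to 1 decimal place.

For cylindrical equal-area with standard parallel φ₀, h = cos φ / cos φ₀ and k = cos φ₀ / cos φ, so h·k = 1.
At 57.9°: h = 0.6495, k = 1.540; principal scales a = 1.540, b = 0.6495.
sin(ω/2) = (a − b)/(a + b) = 0.8901/2.189 = 0.4066, so ω = 2 arcsin(0.4066) ≈ 48.0°.

48.0°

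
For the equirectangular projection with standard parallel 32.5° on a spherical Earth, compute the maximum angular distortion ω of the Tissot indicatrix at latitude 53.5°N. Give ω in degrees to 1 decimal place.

19.9°

The equidistant cylindrical projection with φ₀ = 32.5° has h = 1 (meridians true) and k = cos φ₀ / cos φ along parallels.
At 53.5°: h = 1.000, k = 1.418; principal scales a = 1.418, b = 1.000.
sin(ω/2) = (a − b)/(a + b) = 0.4179/2.418 = 0.1728, so ω = 2 arcsin(0.1728) ≈ 19.9°.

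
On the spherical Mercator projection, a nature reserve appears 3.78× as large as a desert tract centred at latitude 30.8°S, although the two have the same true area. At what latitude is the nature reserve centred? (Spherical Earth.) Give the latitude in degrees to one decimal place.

On Mercator, (apparent₁)/(apparent₂) = sec²φ₁ / sec²φ₂ when true areas are equal.
cos²φ₂ / cos²φ₁ = 3.78  ⇒  cos φ₁ = cos 30.8° / √3.78 = 0.8590/1.944 = 0.4418.
φ₁ = arccos(0.4418) ≈ 63.8°.

63.8°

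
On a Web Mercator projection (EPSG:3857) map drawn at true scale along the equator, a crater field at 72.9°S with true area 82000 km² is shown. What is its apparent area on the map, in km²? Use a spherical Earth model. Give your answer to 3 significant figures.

The Mercator projection is conformal; its linear scale factor is the same in every direction and equals sec φ = 1/cos φ.
Areal scale = k² = sec²φ = 1/cos²(72.9°) = 1/0.2940² = 11.57.
Apparent area = 82000 × 11.57 ≈ 948000 km².

948000 km²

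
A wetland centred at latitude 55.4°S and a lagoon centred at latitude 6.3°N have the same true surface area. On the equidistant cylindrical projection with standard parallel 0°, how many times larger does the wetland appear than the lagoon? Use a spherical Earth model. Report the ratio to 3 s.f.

In the plate carrée (x = Rλ, y = Rφ), meridians are true-scale (h = 1) and parallels are stretched by k = sec φ.
Areal scale at 55.4°: h·k = 1.000 × 1.761 = 1.761.
Areal scale at 6.3°: h·k = 1.000 × 1.006 = 1.006.
Ratio = 1.761/1.006 ≈ 1.75.

1.75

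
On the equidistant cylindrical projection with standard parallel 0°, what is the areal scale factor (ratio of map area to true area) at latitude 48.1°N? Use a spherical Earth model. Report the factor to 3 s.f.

1.50

In the plate carrée (x = Rλ, y = Rφ), meridians are true-scale (h = 1) and parallels are stretched by k = sec φ.
Areal scale = h·k = 1 × sec φ; at 48.1°, h = 1.000, k = 1.497, so h·k = 1.497.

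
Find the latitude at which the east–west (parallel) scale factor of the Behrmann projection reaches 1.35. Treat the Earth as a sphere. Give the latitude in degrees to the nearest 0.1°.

Behrmann is a cylindrical equal-area projection with standard parallels at ±30°. Cylindrical equal-area (φ₀ = 30°): h = cos φ / cos 30° along meridians, k = cos 30° / cos φ along parallels; h·k = 1.
k = cos φ₀ / cos φ = 1.35  ⇒  cos φ = cos 30° / 1.35 = 0.6415.
φ = arccos(0.6415) ≈ 50.1°.

50.1°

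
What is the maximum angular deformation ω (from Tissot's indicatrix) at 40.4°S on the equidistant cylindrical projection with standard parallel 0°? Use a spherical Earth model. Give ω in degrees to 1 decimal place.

For the equirectangular projection with φ₀ = 0 (plate carrée), h = 1 along meridians and k = sec φ along parallels.
At 40.4°: h = 1.000, k = 1.313; principal scales a = 1.313, b = 1.000.
sin(ω/2) = (a − b)/(a + b) = 0.3131/2.313 = 0.1354, so ω = 2 arcsin(0.1354) ≈ 15.6°.

15.6°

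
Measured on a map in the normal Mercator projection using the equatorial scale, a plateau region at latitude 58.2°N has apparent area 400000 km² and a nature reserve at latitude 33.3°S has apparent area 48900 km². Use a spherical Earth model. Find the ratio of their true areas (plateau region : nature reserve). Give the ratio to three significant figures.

Mercator's areal exaggeration is sec²φ; hence true area = (apparent area) · cos²φ.
True area of plateau region: 400000 × cos²(58.2°) = 400000 × 0.2777 = 111100 km².
True area of nature reserve: 48900 × cos²(33.3°) = 48900 × 0.6986 = 34160 km².
Ratio = 111100 / 34160 ≈ 3.25.

3.25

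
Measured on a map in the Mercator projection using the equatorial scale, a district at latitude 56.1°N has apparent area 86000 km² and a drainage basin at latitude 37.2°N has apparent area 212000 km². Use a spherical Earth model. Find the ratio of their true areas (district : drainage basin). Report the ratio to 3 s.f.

0.199

Since Mercator area scale is 1/cos²φ, the true area equals the apparent area multiplied by cos²φ.
True area of district: 86000 × cos²(56.1°) = 86000 × 0.3111 = 26750 km².
True area of drainage basin: 212000 × cos²(37.2°) = 212000 × 0.6345 = 134500 km².
Ratio = 26750 / 134500 ≈ 0.199.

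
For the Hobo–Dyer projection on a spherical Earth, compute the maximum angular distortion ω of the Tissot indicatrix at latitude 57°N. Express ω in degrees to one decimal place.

The Hobo–Dyer projection is cylindrical equal-area with φ₀ = 37.5°. Cylindrical equal-area (φ₀ = 37.5°): h = cos φ / cos 37.5° along meridians, k = cos 37.5° / cos φ along parallels; h·k = 1.
At 57°: h = 0.6865, k = 1.457; principal scales a = 1.457, b = 0.6865.
sin(ω/2) = (a − b)/(a + b) = 0.7702/2.143 = 0.3594, so ω = 2 arcsin(0.3594) ≈ 42.1°.

42.1°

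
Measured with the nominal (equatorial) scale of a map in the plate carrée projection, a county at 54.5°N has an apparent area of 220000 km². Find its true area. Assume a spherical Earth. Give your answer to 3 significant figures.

Plate carrée maps x = Rλ, y = Rφ. The meridian scale is h = 1 and the parallel scale is k = 1/cos φ = sec φ.
Areal scale = h·k = 1 × sec φ; at 54.5°, h = 1.000, k = 1.722, so h·k = 1.722.
True area = apparent / (areal scale) = 220000 / 1.722 ≈ 128000 km².

128000 km²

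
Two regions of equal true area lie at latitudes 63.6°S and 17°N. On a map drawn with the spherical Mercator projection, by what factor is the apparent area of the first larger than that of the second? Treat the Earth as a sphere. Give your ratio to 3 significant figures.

Mercator is conformal with k = sec φ, so areal scale = k² = sec²φ.
At 63.6°: sec²(63.6°) = 1/0.4446² = 5.058.
At 17°: sec²(17°) = 1/0.9563² = 1.093.
Ratio = 5.058/1.093 = cos²(17°)/cos²(63.6°) ≈ 4.63.

4.63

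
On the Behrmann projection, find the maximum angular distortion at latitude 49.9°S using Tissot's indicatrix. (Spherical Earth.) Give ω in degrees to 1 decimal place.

The Behrmann projection is cylindrical equal-area with φ₀ = 30°. For cylindrical equal-area with standard parallel φ₀, h = cos φ / cos φ₀ and k = cos φ₀ / cos φ, so h·k = 1.
At 49.9°: h = 0.7438, k = 1.345; principal scales a = 1.345, b = 0.7438.
sin(ω/2) = (a − b)/(a + b) = 0.6007/2.088 = 0.2877, so ω = 2 arcsin(0.2877) ≈ 33.4°.

33.4°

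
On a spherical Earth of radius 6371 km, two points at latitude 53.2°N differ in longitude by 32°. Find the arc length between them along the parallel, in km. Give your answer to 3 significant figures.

Arc length along a parallel = R cos φ · Δλ (with Δλ in radians).
= 6371 × cos 53.2° × (32° × π/180) = 6371 × 0.5990 × 0.5585 ≈ 2130 km.

2130 km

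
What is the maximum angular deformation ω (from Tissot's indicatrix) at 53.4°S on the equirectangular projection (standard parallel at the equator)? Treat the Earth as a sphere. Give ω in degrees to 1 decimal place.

In the plate carrée (x = Rλ, y = Rφ), meridians are true-scale (h = 1) and parallels are stretched by k = sec φ.
At 53.4°: h = 1.000, k = 1.677; principal scales a = 1.677, b = 1.000.
sin(ω/2) = (a − b)/(a + b) = 0.6772/2.677 = 0.2530, so ω = 2 arcsin(0.2530) ≈ 29.3°.

29.3°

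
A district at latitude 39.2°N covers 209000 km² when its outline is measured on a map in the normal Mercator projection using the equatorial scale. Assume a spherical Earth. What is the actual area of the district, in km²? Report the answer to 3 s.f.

126000 km²

For Mercator, h = k = sec φ (a conformal cylindrical projection has a single point scale, 1/cos φ).
Areal scale = k² = sec²φ = 1/cos²(39.2°) = 1/0.7749² = 1.665.
True area = apparent / (areal scale) = 209000 / 1.665 ≈ 126000 km².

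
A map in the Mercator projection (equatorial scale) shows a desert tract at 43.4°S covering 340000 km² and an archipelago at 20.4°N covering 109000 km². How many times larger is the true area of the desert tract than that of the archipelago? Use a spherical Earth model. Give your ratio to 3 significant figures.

Since Mercator area scale is 1/cos²φ, the true area equals the apparent area multiplied by cos²φ.
True area of desert tract: 340000 × cos²(43.4°) = 340000 × 0.5279 = 179500 km².
True area of archipelago: 109000 × cos²(20.4°) = 109000 × 0.8785 = 95760 km².
Ratio = 179500 / 95760 ≈ 1.87.

1.87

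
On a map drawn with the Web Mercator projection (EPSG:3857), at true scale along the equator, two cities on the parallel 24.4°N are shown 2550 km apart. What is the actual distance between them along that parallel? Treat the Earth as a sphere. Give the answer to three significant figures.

The Mercator projection is conformal; its linear scale factor is the same in every direction and equals sec φ = 1/cos φ.
Along the parallel at 24.4°, map distances are exaggerated by k = sec 24.4° = 1.098.
True distance = 2550 / 1.098 = 2550 × cos 24.4° ≈ 2320 km.

2320 km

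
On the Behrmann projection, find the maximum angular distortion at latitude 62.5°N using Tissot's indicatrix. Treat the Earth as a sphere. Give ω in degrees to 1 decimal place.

67.7°

Behrmann is a cylindrical equal-area projection with standard parallels at ±30°. A cylindrical equal-area projection with standard parallel φ₀ has meridian scale h = cos φ / cos φ₀ and parallel scale k = cos φ₀ / cos φ (so areas are preserved, h·k = 1).
At 62.5°: h = 0.5332, k = 1.876; principal scales a = 1.876, b = 0.5332.
sin(ω/2) = (a − b)/(a + b) = 1.342/2.409 = 0.5573, so ω = 2 arcsin(0.5573) ≈ 67.7°.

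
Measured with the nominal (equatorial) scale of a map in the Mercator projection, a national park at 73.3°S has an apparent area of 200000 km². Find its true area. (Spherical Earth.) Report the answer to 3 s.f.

16500 km²

For Mercator, h = k = sec φ (a conformal cylindrical projection has a single point scale, 1/cos φ).
Areal scale = k² = sec²φ = 1/cos²(73.3°) = 1/0.2874² = 12.11.
True area = apparent / (areal scale) = 200000 / 12.11 ≈ 16500 km².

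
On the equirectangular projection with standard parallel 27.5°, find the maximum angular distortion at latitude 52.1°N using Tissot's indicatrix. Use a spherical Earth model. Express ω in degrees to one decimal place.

20.9°

In the equirectangular projection with standard parallel φ₀ = 27.5° (x = Rλ cos φ₀, y = Rφ), meridians are true-scale (h = 1) and the parallel scale is k = cos φ₀ / cos φ.
At 52.1°: h = 1.000, k = 1.444; principal scales a = 1.444, b = 1.000.
sin(ω/2) = (a − b)/(a + b) = 0.4440/2.444 = 0.1817, so ω = 2 arcsin(0.1817) ≈ 20.9°.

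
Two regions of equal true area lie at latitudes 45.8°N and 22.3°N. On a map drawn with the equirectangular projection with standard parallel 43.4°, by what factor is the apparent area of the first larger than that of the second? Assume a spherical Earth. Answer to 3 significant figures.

1.33

In the equirectangular projection with standard parallel φ₀ = 43.4° (x = Rλ cos φ₀, y = Rφ), meridians are true-scale (h = 1) and the parallel scale is k = cos φ₀ / cos φ.
Areal scale at 45.8°: h·k = 1.000 × 1.042 = 1.042.
Areal scale at 22.3°: h·k = 1.000 × 0.7853 = 0.7853.
Ratio = 1.042/0.7853 ≈ 1.33.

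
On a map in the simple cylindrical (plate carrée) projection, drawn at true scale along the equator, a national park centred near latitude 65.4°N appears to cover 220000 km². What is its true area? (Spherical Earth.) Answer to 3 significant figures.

In the plate carrée (x = Rλ, y = Rφ), meridians are true-scale (h = 1) and parallels are stretched by k = sec φ.
Areal scale = h·k = 1 × sec φ; at 65.4°, h = 1.000, k = 2.402, so h·k = 2.402.
True area = apparent / (areal scale) = 220000 / 2.402 ≈ 91600 km².

91600 km²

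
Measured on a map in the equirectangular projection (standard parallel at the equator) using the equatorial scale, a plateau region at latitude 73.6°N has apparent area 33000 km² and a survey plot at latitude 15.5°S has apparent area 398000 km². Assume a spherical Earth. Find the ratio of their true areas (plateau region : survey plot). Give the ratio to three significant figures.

0.0243

Plate carrée has h = 1 and k = sec φ, giving areal scale sec φ; true area = (apparent area) · cos φ.
True area of plateau region: 33000 × cos(73.6°) = 33000 × 0.2823 = 9317 km².
True area of survey plot: 398000 × cos(15.5°) = 398000 × 0.9636 = 383500 km².
Ratio = 9317 / 383500 ≈ 0.0243.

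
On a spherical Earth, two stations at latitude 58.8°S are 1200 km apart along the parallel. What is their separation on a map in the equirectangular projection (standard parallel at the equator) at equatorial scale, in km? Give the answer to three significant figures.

For the equirectangular projection with φ₀ = 0 (plate carrée), h = 1 along meridians and k = sec φ along parallels.
Along the parallel, k = sec 58.8° = 1/0.5180 = 1.930.
Map distance = 1200 × 1.930 ≈ 2320 km.

2320 km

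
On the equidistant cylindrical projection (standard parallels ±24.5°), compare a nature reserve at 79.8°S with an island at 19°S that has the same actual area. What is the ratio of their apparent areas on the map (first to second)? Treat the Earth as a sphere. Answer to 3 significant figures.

In the equirectangular projection with standard parallel φ₀ = 24.5° (x = Rλ cos φ₀, y = Rφ), meridians are true-scale (h = 1) and the parallel scale is k = cos φ₀ / cos φ.
Areal scale at 79.8°: h·k = 1.000 × 5.139 = 5.139.
Areal scale at 19°: h·k = 1.000 × 0.9624 = 0.9624.
Ratio = 5.139/0.9624 ≈ 5.34.

5.34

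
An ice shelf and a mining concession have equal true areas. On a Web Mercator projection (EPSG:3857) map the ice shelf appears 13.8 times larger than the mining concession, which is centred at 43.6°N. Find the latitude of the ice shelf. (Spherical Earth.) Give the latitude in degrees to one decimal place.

78.8°

On Mercator, (apparent₁)/(apparent₂) = sec²φ₁ / sec²φ₂ when true areas are equal.
cos²φ₂ / cos²φ₁ = 13.8  ⇒  cos φ₁ = cos 43.6° / √13.8 = 0.7242/3.715 = 0.1949.
φ₁ = arccos(0.1949) ≈ 78.8°.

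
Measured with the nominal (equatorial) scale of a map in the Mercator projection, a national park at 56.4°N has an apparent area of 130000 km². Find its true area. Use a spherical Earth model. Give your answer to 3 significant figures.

39800 km²

For Mercator, h = k = sec φ (a conformal cylindrical projection has a single point scale, 1/cos φ).
Areal scale = k² = sec²φ = 1/cos²(56.4°) = 1/0.5534² = 3.265.
True area = apparent / (areal scale) = 130000 / 3.265 ≈ 39800 km².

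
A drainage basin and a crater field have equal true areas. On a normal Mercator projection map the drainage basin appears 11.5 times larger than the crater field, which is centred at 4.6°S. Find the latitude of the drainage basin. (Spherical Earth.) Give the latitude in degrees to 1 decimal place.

Mercator areal scale is sec²φ, so apparent-area ratio = sec²φ₁ / sec²φ₂ = cos²φ₂ / cos²φ₁.
cos²φ₂ / cos²φ₁ = 11.5  ⇒  cos φ₁ = cos 4.6° / √11.5 = 0.9968/3.391 = 0.2939.
φ₁ = arccos(0.2939) ≈ 72.9°.

72.9°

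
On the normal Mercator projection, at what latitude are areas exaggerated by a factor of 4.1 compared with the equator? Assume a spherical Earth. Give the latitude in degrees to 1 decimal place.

Mercator areal scale is sec²φ.
sec²φ = 4.1  ⇒  cos²φ = 0.2439  ⇒  cos φ = 0.4939.
φ = arccos(0.4939) ≈ 60.4°.

60.4°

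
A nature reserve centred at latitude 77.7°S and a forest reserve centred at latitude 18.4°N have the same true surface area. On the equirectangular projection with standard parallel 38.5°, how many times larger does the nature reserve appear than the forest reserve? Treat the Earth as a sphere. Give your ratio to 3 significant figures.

In the equirectangular projection with standard parallel φ₀ = 38.5° (x = Rλ cos φ₀, y = Rφ), meridians are true-scale (h = 1) and the parallel scale is k = cos φ₀ / cos φ.
Areal scale at 77.7°: h·k = 1.000 × 3.674 = 3.674.
Areal scale at 18.4°: h·k = 1.000 × 0.8248 = 0.8248.
Ratio = 3.674/0.8248 ≈ 4.45.

4.45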